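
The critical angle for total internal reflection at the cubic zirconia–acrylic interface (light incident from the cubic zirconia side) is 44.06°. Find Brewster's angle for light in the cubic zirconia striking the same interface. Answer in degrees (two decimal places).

sin θ_c = n₂/n₁, so n₂/n₁ = sin 44.06° = 0.6954.
Brewster: tan θ_B = n₂/n₁ = 0.6954.
θ_B = arctan(0.6954) = 34.82°.

θ_B ≈ 34.82°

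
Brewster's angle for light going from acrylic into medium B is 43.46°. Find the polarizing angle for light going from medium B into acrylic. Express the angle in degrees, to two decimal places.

Reversing the direction swaps n₁ and n₂, so tan θ_B' = 1/tan θ_B and θ_B' = 90° − θ_B.
Hence θ_B' = 90° − 43.46° = 46.54°.

θ_B' ≈ 46.54°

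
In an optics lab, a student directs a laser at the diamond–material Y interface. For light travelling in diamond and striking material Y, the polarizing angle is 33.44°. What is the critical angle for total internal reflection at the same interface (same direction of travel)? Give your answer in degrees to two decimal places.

θ_c ≈ 41.33°

tan θ_B = n₂/n₁ = tan 33.44° = 0.6604.
Total internal reflection: sin θ_c = n₂/n₁ = 0.6604.
θ_c = arcsin(0.6604) = 41.33°.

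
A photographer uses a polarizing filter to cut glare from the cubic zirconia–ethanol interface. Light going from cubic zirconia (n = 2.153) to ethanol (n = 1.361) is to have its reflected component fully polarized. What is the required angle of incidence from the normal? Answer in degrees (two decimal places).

Here n₂/n₁ = 1.361/2.153 = 0.6321, and Brewster's law gives tan θ_B = n₂/n₁. Taking the arctangent, θ_B = 32.30°.

θ_B ≈ 32.30°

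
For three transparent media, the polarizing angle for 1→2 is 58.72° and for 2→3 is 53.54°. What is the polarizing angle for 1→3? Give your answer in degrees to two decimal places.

θ_B ≈ 65.82°

n₂/n₁ = tan 58.72° = 1.6460 and n₃/n₂ = tan 53.54° = 1.3534.
Multiplying, n₃/n₁ = 1.6460 × 1.3534 = 2.2277, and θ_B(1→3) = arctan 2.2277 = 65.82°.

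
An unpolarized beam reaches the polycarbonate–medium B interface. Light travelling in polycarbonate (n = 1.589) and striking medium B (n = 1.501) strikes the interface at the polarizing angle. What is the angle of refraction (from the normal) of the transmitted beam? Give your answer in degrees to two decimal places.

First find Brewster's angle: tan θ_B = 1.501/1.589 = 0.9446, giving θ_B = 43.37°.
At Brewster's angle the reflected and refracted rays are perpendicular, so θ_t = 90° − θ_B = 90° − 43.37° = 46.63°.

θ_t ≈ 46.63°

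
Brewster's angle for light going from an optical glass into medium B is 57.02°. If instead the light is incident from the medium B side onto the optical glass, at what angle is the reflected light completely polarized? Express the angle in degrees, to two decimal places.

θ_B' ≈ 32.98°

tan θ_B' = n₁/n₂ = 1/tan θ_B, so θ_B' = 90° − θ_B.
θ_B' = 90° − 57.02° = 32.98°.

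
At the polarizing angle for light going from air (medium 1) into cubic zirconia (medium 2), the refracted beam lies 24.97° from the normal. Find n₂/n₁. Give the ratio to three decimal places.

n₂/n₁ ≈ 2.147

θ_B + θ_t = 90°, so θ_B = 90° − 24.97° = 65.03°.
tan θ_B = n₂/n₁, so n₂/n₁ = tan 65.03° = 2.147.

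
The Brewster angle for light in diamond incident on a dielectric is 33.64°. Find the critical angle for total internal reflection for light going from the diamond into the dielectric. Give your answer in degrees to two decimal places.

tan θ_B = n₂/n₁ = tan 33.64° = 0.6654.
Total internal reflection: sin θ_c = n₂/n₁ = 0.6654.
θ_c = arcsin(0.6654) = 41.71°.

θ_c ≈ 41.71°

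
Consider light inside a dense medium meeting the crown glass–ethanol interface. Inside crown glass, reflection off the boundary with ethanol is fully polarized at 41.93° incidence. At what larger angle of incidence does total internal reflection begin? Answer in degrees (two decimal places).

tan θ_B = n₂/n₁ = tan 41.93° = 0.8982.
Total internal reflection: sin θ_c = n₂/n₁ = 0.8982.
θ_c = arcsin(0.8982) = 63.92°.

θ_c ≈ 63.92°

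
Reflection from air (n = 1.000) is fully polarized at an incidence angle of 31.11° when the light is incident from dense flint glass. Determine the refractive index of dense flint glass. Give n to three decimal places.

At the polarizing angle, tan θ_B = n₂/n₁ with n₁ on the incident side (dense flint glass) and n₂ on the transmitted side (air).
n₁ = n₂ / tan θ_B = 1.000 / tan 31.11° = 1.657.

n ≈ 1.657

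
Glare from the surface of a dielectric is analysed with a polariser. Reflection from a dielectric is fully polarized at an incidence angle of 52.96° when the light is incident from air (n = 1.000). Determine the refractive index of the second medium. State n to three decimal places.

Full polarization of the reflected beam means tan θ_B = n₂/n₁, where n₁ is the incident medium (air).
n₂ = n₁ tan θ_B = 1.000 × tan 52.96° = 1.325.

n ≈ 1.325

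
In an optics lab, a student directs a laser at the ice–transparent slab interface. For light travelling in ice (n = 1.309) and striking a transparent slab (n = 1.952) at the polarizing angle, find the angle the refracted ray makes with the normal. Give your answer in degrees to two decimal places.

θ_B = arctan(n₂/n₁) = arctan(1.952/1.309) = 56.15°.
At Brewster's angle the reflected and refracted rays are perpendicular, so θ_t = 90° − θ_B = 90° − 56.15° = 33.85°.

θ_t ≈ 33.85°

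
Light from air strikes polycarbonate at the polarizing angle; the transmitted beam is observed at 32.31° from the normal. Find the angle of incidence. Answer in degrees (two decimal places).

Brewster's condition makes the reflected and refracted beams perpendicular: θ_B + θ_t = 90°.
So θ_B = 90° − θ_t = 90° − 32.31° = 57.69°.

θ_B ≈ 57.69°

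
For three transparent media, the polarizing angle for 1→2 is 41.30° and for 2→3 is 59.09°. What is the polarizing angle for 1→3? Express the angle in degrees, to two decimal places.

tan θ_B(1→2) = n₂/n₁ = tan 41.30° = 0.8785.
tan θ_B(2→3) = n₃/n₂ = tan 59.09° = 1.6702.
So n₃/n₁ = (n₂/n₁)(n₃/n₂) = 0.8785 × 1.6702 = 1.4673.
θ_B(1→3) = arctan(1.4673) = 55.73°.

θ_B ≈ 55.73°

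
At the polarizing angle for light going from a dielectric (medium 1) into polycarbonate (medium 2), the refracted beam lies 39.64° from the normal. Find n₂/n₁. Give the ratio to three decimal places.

θ_B + θ_t = 90°, so θ_B = 90° − 39.64° = 50.36°.
Then n₂/n₁ = tan θ_B = tan 50.36° = 1.207.

n₂/n₁ ≈ 1.207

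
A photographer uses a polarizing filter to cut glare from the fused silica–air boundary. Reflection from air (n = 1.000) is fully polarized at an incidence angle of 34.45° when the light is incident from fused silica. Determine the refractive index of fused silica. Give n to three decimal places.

n ≈ 1.458

Full polarization of the reflected beam means tan θ_B = n₂/n₁, where n₁ is the incident medium (fused silica).
n₁ = n₂ / tan θ_B = 1.000 / tan 34.45° = 1.458.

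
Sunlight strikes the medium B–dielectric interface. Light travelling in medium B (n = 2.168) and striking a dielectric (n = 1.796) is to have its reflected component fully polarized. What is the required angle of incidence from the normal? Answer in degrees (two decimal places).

At Brewster's angle the reflected and refracted rays are perpendicular, which with Snell's law gives tan θ_B = n₂/n₁.
Here n₂/n₁ = 1.796/2.168 = 0.8284, and Brewster's law gives tan θ_B = n₂/n₁.
So θ_B = arctan 0.8284 = 39.64°.

θ_B ≈ 39.64°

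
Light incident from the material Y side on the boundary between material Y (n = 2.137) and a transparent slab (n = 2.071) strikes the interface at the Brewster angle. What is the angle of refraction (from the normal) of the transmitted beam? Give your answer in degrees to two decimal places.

θ_t ≈ 45.90°

First find Brewster's angle: tan θ_B = 2.071/2.137 = 0.9691, giving θ_B = 44.10°.
The refracted ray is perpendicular to the reflected ray, so θ_t = 90° − θ_B = 45.90°.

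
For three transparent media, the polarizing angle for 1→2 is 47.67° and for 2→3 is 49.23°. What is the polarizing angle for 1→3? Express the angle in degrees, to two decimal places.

Each Brewster angle gives a ratio: n₂/n₁ = tan 47.67° = 1.0978, n₃/n₂ = tan 49.23° = 1.1597.
So n₃/n₁ = (n₂/n₁)(n₃/n₂) = 1.0978 × 1.1597 = 1.2732.
θ_B(1→3) = arctan(1.2732) = 51.85°.

θ_B ≈ 51.85°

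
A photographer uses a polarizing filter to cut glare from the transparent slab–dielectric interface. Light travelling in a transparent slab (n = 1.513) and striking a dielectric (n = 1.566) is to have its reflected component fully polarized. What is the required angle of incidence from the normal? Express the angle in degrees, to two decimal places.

θ_B ≈ 45.99°

The reflected p-component vanishes when tan θ_B = n₂/n₁.
Here n₂/n₁ = 1.566/1.513 = 1.0350, and Brewster's law gives tan θ_B = n₂/n₁.
θ_B = arctan(1.0350) = 45.99°.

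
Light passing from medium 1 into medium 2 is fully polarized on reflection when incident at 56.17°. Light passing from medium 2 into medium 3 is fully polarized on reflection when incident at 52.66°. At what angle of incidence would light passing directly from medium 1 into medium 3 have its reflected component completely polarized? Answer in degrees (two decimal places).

θ_B ≈ 62.92°

n₂/n₁ = tan 56.17° = 1.4921 and n₃/n₂ = tan 52.66° = 1.3108.
Multiplying, n₃/n₁ = 1.4921 × 1.3108 = 1.9558, and θ_B(1→3) = arctan 1.9558 = 62.92°.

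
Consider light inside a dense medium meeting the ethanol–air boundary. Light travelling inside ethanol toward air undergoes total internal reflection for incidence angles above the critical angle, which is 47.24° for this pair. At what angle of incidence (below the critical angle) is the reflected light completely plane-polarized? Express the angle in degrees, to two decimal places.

n₂/n₁ = sin θ_c = sin 47.24° = 0.7342.
tan θ_B equals the same ratio, so θ_B = arctan(0.7342) = 36.29°.

θ_B ≈ 36.29°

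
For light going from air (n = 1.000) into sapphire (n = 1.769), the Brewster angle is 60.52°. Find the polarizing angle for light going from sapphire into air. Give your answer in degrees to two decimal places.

θ_B' ≈ 29.48°

tan θ_B' = n₁/n₂ = 1/tan θ_B, so θ_B' = 90° − θ_B.
θ_B' = 90° − 60.52° = 29.48°.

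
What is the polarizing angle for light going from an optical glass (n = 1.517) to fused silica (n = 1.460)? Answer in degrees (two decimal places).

θ_B ≈ 43.90°

Here n₂/n₁ = 1.460/1.517 = 0.9624, and Brewster's law gives tan θ_B = n₂/n₁.
θ_B = arctan(0.9624) = 43.90°.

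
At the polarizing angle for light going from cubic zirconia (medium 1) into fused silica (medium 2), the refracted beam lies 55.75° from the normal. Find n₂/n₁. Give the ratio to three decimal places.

n₂/n₁ ≈ 0.681

At Brewster incidence θ_B = 90° − θ_t = 90° − 55.75° = 34.25°.
tan θ_B = n₂/n₁, so n₂/n₁ = tan 34.25° = 0.681.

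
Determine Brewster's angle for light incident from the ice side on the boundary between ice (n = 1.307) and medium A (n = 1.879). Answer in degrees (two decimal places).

Brewster's condition: tan θ_B = n₂/n₁ = 1.879/1.307 = 1.4376. Taking the arctangent, θ_B = 55.18°.

θ_B ≈ 55.18°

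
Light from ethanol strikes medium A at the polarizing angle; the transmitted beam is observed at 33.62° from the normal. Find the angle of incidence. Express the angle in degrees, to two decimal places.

Brewster's condition makes the reflected and refracted beams perpendicular: θ_B + θ_t = 90°.
θ_B = 90° − 33.62° = 56.38°.

θ_B ≈ 56.38°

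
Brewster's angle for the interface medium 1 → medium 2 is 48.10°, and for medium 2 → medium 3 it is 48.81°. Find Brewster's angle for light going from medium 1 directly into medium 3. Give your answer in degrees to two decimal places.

Each Brewster angle gives a ratio: n₂/n₁ = tan 48.10° = 1.1145, n₃/n₂ = tan 48.81° = 1.1427.
So n₃/n₁ = (n₂/n₁)(n₃/n₂) = 1.1145 × 1.1427 = 1.2736.
θ_B(1→3) = arctan(1.2736) = 51.86°.

θ_B ≈ 51.86°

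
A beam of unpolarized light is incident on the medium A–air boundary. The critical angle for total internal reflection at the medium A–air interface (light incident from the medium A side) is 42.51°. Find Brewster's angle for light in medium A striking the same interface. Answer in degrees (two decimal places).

θ_B ≈ 34.05°

At the critical angle sin θ_c = n₂/n₁, giving n₂/n₁ = sin 42.51° = 0.6757.
Then tan θ_B = n₂/n₁ = 0.6757, so θ_B = arctan 0.6757 = 34.05°.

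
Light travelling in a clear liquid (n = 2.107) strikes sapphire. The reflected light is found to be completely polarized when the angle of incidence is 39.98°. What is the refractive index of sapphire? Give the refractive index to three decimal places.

n ≈ 1.767

Full polarization of the reflected beam means tan θ_B = n₂/n₁, where n₁ is the incident medium (a clear liquid).
n₂ = n₁ tan θ_B = 2.107 × tan 39.98° = 1.767.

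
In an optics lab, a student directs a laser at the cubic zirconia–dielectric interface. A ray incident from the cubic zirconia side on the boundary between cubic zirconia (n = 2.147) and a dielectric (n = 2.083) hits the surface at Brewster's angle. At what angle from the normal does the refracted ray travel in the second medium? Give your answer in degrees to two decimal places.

θ_t ≈ 45.87°

First find Brewster's angle: tan θ_B = 2.083/2.147 = 0.9702, giving θ_B = 44.13°.
At Brewster's angle the reflected and refracted rays are perpendicular, so θ_t = 90° − θ_B = 90° − 44.13° = 45.87°.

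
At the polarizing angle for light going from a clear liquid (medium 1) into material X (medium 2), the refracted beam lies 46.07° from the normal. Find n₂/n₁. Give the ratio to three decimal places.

n₂/n₁ ≈ 0.963

At Brewster incidence θ_B = 90° − θ_t = 90° − 46.07° = 43.93°.
Then n₂/n₁ = tan θ_B = tan 43.93° = 0.963.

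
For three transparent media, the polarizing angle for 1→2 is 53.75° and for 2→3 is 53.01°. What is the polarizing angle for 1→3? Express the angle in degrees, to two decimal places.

tan θ_B(1→2) = n₂/n₁ = tan 53.75° = 1.3638.
tan θ_B(2→3) = n₃/n₂ = tan 53.01° = 1.3275.
So n₃/n₁ = (n₂/n₁)(n₃/n₂) = 1.3638 × 1.3275 = 1.8105.
θ_B(1→3) = arctan(1.8105) = 61.09°.

θ_B ≈ 61.09°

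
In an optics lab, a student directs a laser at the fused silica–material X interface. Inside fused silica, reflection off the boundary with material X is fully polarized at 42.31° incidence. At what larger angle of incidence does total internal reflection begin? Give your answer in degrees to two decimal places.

tan θ_B = n₂/n₁ = tan 42.31° = 0.9102.
Total internal reflection: sin θ_c = n₂/n₁ = 0.9102.
θ_c = arcsin(0.9102) = 65.54°.

θ_c ≈ 65.54°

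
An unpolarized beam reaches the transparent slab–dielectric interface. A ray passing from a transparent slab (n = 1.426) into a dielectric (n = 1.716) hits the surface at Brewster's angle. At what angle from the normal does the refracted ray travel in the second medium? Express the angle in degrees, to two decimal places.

θ_t ≈ 39.73°

θ_B = arctan(n₂/n₁) = arctan(1.716/1.426) = 50.27°.
At Brewster's angle the reflected and refracted rays are perpendicular, so θ_t = 90° − θ_B = 90° − 50.27° = 39.73°.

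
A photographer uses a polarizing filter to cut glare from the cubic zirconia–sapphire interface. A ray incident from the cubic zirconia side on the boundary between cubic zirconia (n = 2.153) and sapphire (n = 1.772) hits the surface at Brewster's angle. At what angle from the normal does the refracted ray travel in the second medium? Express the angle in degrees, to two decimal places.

tan θ_B = n₂/n₁ = 1.772/2.153 = 0.8230, so θ_B = 39.46°.
At Brewster's angle the reflected and refracted rays are perpendicular, so θ_t = 90° − θ_B = 90° − 39.46° = 50.54°.

θ_t ≈ 50.54°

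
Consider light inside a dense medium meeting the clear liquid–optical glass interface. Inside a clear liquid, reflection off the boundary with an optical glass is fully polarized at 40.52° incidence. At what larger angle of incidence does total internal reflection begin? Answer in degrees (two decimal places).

n₂/n₁ = tan 40.52° = 0.8547; the critical angle satisfies sin θ_c = n₂/n₁.
θ_c = arcsin(0.8547) = 58.72°.

θ_c ≈ 58.72°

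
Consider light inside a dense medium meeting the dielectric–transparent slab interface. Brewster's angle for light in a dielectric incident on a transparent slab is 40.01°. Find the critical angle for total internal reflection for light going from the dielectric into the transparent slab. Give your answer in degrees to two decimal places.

tan θ_B = n₂/n₁ = tan 40.01° = 0.8394.
Total internal reflection: sin θ_c = n₂/n₁ = 0.8394.
θ_c = arcsin(0.8394) = 57.08°.

θ_c ≈ 57.08°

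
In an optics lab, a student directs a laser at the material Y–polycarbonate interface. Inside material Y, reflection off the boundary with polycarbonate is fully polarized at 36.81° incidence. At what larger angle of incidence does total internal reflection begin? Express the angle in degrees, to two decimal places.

tan θ_B = n₂/n₁ = tan 36.81° = 0.7484.
Total internal reflection: sin θ_c = n₂/n₁ = 0.7484.
θ_c = arcsin(0.7484) = 48.45°.

θ_c ≈ 48.45°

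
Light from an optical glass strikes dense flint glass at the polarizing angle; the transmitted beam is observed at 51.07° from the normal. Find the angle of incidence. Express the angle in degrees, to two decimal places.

θ_B ≈ 38.93°

At Brewster's angle the reflected and refracted rays are perpendicular, so θ_B + θ_t = 90°.
θ_B = 90° − 51.07° = 38.93°.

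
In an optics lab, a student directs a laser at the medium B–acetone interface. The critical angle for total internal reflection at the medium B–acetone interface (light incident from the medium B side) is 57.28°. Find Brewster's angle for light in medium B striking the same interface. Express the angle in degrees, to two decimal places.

θ_B ≈ 40.07°

sin θ_c = n₂/n₁, so n₂/n₁ = sin 57.28° = 0.8413.
Brewster: tan θ_B = n₂/n₁ = 0.8413.
θ_B = arctan(0.8413) = 40.07°.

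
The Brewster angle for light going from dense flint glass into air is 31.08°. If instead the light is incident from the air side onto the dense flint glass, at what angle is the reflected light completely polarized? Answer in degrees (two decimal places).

tan θ_B' = n₁/n₂ = 1/tan θ_B, so θ_B' = 90° − θ_B.
θ_B' = 90° − 31.08° = 58.92°.

θ_B' ≈ 58.92°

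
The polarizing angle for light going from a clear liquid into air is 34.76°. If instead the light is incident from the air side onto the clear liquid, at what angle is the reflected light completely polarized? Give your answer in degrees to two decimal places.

tan θ_B' = n₁/n₂ = 1/tan θ_B, so θ_B' = 90° − θ_B.
θ_B' = 90° − 34.76° = 55.24°.

θ_B' ≈ 55.24°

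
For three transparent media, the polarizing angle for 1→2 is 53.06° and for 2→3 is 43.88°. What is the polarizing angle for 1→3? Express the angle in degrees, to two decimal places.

θ_B ≈ 51.98°

tan θ_B(1→2) = n₂/n₁ = tan 53.06° = 1.3299.
tan θ_B(2→3) = n₃/n₂ = tan 43.88° = 0.9616.
So n₃/n₁ = (n₂/n₁)(n₃/n₂) = 1.3299 × 0.9616 = 1.2789.
θ_B(1→3) = arctan(1.2789) = 51.98°.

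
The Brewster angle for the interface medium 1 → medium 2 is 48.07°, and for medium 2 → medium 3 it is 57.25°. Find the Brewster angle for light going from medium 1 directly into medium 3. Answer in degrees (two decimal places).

θ_B ≈ 59.98°

Each Brewster angle gives a ratio: n₂/n₁ = tan 48.07° = 1.1133, n₃/n₂ = tan 57.25° = 1.5547.
Multiplying, n₃/n₁ = 1.1133 × 1.5547 = 1.7309, and θ_B(1→3) = arctan 1.7309 = 59.98°.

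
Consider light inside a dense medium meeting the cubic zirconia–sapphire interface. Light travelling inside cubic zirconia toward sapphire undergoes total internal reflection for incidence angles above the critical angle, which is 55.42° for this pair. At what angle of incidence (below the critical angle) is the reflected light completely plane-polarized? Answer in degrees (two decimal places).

θ_B ≈ 39.47°

At the critical angle sin θ_c = n₂/n₁, giving n₂/n₁ = sin 55.42° = 0.8233.
Then tan θ_B = n₂/n₁ = 0.8233, so θ_B = arctan 0.8233 = 39.47°.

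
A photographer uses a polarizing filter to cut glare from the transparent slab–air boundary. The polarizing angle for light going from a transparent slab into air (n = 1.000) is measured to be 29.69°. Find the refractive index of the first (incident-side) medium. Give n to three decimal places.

n ≈ 1.754

At the polarizing angle, tan θ_B = n₂/n₁ with n₁ on the incident side (a transparent slab) and n₂ on the transmitted side (air).
n₁ = n₂ / tan θ_B = 1.000 / tan 29.69° = 1.754.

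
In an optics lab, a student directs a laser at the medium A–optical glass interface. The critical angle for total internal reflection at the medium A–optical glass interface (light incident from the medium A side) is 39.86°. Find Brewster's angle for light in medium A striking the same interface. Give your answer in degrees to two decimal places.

At the critical angle sin θ_c = n₂/n₁, giving n₂/n₁ = sin 39.86° = 0.6409.
Then tan θ_B = n₂/n₁ = 0.6409, so θ_B = arctan 0.6409 = 32.66°.

θ_B ≈ 32.66°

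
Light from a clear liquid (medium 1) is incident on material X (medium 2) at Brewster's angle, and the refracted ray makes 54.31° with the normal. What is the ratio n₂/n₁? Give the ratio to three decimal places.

At Brewster incidence θ_B = 90° − θ_t = 90° − 54.31° = 35.69°.
Then n₂/n₁ = tan θ_B = tan 35.69° = 0.718.

n₂/n₁ ≈ 0.718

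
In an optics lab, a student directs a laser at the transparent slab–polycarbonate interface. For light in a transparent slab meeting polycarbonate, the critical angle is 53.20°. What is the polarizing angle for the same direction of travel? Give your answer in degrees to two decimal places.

θ_B ≈ 38.69°

n₂/n₁ = sin θ_c = sin 53.20° = 0.8007.
tan θ_B equals the same ratio, so θ_B = arctan(0.8007) = 38.69°.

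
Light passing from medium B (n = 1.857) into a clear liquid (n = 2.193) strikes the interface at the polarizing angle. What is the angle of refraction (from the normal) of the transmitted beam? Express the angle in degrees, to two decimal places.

θ_t ≈ 40.26°

tan θ_B = n₂/n₁ = 2.193/1.857 = 1.1809, so θ_B = 49.74°.
At Brewster's angle the reflected and refracted rays are perpendicular, so θ_t = 90° − θ_B = 90° − 49.74° = 40.26°.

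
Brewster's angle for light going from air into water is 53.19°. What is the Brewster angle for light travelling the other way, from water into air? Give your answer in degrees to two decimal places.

θ_B' ≈ 36.81°

Reversing the direction swaps n₁ and n₂, so tan θ_B' = 1/tan θ_B and θ_B' = 90° − θ_B.
Hence θ_B' = 90° − 53.19° = 36.81°.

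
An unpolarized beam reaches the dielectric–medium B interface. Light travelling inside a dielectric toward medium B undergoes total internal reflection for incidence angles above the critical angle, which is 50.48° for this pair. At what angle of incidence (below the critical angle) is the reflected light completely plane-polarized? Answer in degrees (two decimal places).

θ_B ≈ 37.65°

At the critical angle sin θ_c = n₂/n₁, giving n₂/n₁ = sin 50.48° = 0.7714.
Then tan θ_B = n₂/n₁ = 0.7714, so θ_B = arctan 0.7714 = 37.65°.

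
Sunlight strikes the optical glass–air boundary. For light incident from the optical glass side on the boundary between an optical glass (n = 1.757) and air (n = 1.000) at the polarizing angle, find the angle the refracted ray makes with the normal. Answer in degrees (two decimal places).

θ_B = arctan(n₂/n₁) = arctan(1.000/1.757) = 29.65°.
The refracted ray is perpendicular to the reflected ray, so θ_t = 90° − θ_B = 60.35°.

θ_t ≈ 60.35°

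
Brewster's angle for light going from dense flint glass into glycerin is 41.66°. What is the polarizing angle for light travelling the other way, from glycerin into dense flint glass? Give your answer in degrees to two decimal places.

Reversing the direction swaps n₁ and n₂, so tan θ_B' = 1/tan θ_B and θ_B' = 90° − θ_B.
Hence θ_B' = 90° − 41.66° = 48.34°.

θ_B' ≈ 48.34°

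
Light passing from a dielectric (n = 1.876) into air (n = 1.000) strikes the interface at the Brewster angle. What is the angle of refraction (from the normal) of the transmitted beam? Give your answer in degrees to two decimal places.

θ_B = arctan(n₂/n₁) = arctan(1.000/1.876) = 28.06°.
Since θ_B + θ_t = 90° at Brewster incidence, θ_t = 90° − 28.06° = 61.94°.

θ_t ≈ 61.94°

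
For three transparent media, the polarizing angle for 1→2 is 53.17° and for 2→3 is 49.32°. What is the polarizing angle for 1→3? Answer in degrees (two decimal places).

tan θ_B(1→2) = n₂/n₁ = tan 53.17° = 1.3353.
tan θ_B(2→3) = n₃/n₂ = tan 49.32° = 1.1634.
Multiplying, n₃/n₁ = 1.3353 × 1.1634 = 1.5535, and θ_B(1→3) = arctan 1.5535 = 57.23°.

θ_B ≈ 57.23°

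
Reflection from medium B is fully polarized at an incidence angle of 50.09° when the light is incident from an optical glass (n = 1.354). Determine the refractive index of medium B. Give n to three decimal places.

n ≈ 1.619

At Brewster's angle, tan θ_B = n₂/n₁ with n₁ on the incident side (an optical glass) and n₂ on the transmitted side (medium B).
n₂ = n₁ tan θ_B = 1.354 × tan 50.09° = 1.619.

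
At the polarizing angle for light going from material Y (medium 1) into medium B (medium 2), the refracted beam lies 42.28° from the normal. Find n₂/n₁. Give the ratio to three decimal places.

n₂/n₁ ≈ 1.100

At Brewster incidence θ_B = 90° − θ_t = 90° − 42.28° = 47.72°.
tan θ_B = n₂/n₁, so n₂/n₁ = tan 47.72° = 1.100.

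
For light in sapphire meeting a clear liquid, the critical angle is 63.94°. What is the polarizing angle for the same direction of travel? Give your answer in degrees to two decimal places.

At the critical angle sin θ_c = n₂/n₁, giving n₂/n₁ = sin 63.94° = 0.8983.
Then tan θ_B = n₂/n₁ = 0.8983, so θ_B = arctan 0.8983 = 41.93°.

θ_B ≈ 41.93°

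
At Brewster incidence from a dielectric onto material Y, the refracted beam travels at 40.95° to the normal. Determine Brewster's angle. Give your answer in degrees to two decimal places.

Since the reflected and refracted rays are at right angles at the polarizing angle, θ_B + θ_t = 90°.
So θ_B = 90° − θ_t = 90° − 40.95° = 49.05°.

θ_B ≈ 49.05°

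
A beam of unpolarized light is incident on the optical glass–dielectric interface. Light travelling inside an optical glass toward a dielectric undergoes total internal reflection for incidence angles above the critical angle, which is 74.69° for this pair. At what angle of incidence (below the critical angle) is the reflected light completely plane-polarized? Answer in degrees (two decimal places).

θ_B ≈ 43.97°

sin θ_c = n₂/n₁, so n₂/n₁ = sin 74.69° = 0.9645.
Brewster: tan θ_B = n₂/n₁ = 0.9645.
θ_B = arctan(0.9645) = 43.97°.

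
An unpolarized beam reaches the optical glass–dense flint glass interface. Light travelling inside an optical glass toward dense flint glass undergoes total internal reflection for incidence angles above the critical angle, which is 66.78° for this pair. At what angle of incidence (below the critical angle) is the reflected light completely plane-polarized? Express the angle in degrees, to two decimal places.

At the critical angle sin θ_c = n₂/n₁, giving n₂/n₁ = sin 66.78° = 0.9190.
Then tan θ_B = n₂/n₁ = 0.9190, so θ_B = arctan 0.9190 = 42.58°.

θ_B ≈ 42.58°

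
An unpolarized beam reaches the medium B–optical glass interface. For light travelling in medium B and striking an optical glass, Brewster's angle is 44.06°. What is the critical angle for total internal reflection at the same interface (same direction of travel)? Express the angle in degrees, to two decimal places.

θ_c ≈ 75.40°

n₂/n₁ = tan 44.06° = 0.9677; the critical angle satisfies sin θ_c = n₂/n₁.
θ_c = arcsin(0.9677) = 75.40°.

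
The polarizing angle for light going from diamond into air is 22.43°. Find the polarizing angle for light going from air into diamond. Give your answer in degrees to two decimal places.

tan θ_B' = n₁/n₂ = 1/tan θ_B, so θ_B' = 90° − θ_B.
θ_B' = 90° − 22.43° = 67.57°.

θ_B' ≈ 67.57°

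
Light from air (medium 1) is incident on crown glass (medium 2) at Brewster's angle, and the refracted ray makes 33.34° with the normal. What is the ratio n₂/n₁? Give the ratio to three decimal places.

At Brewster incidence θ_B = 90° − θ_t = 90° − 33.34° = 56.66°.
tan θ_B = n₂/n₁, so n₂/n₁ = tan 56.66° = 1.520.

n₂/n₁ ≈ 1.520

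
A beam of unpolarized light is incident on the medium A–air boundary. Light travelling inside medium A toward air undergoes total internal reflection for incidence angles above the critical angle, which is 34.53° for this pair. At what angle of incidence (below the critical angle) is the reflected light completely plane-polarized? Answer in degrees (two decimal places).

n₂/n₁ = sin θ_c = sin 34.53° = 0.5668.
tan θ_B equals the same ratio, so θ_B = arctan(0.5668) = 29.55°.

θ_B ≈ 29.55°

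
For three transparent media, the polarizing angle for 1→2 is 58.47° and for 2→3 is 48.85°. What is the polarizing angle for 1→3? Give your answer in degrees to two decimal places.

tan θ_B(1→2) = n₂/n₁ = tan 58.47° = 1.6299.
tan θ_B(2→3) = n₃/n₂ = tan 48.85° = 1.1443.
So n₃/n₁ = (n₂/n₁)(n₃/n₂) = 1.6299 × 1.1443 = 1.8651.
θ_B(1→3) = arctan(1.8651) = 61.80°.

θ_B ≈ 61.80°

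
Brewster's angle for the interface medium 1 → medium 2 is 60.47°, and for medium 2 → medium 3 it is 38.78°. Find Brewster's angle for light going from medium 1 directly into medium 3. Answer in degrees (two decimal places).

tan θ_B(1→2) = n₂/n₁ = tan 60.47° = 1.7653.
tan θ_B(2→3) = n₃/n₂ = tan 38.78° = 0.8034.
Multiplying, n₃/n₁ = 1.7653 × 0.8034 = 1.4184, and θ_B(1→3) = arctan 1.4184 = 54.81°.

θ_B ≈ 54.81°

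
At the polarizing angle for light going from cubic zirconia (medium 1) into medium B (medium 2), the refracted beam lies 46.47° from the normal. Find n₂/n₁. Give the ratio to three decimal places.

n₂/n₁ ≈ 0.950

At Brewster incidence θ_B = 90° − θ_t = 90° − 46.47° = 43.53°.
Then n₂/n₁ = tan θ_B = tan 43.53° = 0.950.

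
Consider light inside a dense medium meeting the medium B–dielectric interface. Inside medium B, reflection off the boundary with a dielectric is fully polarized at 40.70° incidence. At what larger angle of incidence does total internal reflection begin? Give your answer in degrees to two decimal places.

θ_c ≈ 59.33°

n₂/n₁ = tan 40.70° = 0.8601; the critical angle satisfies sin θ_c = n₂/n₁.
θ_c = arcsin(0.8601) = 59.33°.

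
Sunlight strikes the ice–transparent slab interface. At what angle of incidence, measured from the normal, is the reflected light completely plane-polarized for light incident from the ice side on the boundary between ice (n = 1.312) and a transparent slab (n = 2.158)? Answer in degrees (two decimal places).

At Brewster's angle the reflected and refracted rays are perpendicular, which with Snell's law gives tan θ_B = n₂/n₁.
Here n₂/n₁ = 2.158/1.312 = 1.6448, and Brewster's law gives tan θ_B = n₂/n₁. Taking the arctangent, θ_B = 58.70°.

θ_B ≈ 58.70°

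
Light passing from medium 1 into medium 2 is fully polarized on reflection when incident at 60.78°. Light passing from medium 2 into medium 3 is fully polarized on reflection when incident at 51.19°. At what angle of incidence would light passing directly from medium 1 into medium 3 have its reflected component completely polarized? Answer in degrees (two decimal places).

θ_B ≈ 65.78°

n₂/n₁ = tan 60.78° = 1.7878 and n₃/n₂ = tan 51.19° = 1.2433.
Multiplying, n₃/n₁ = 1.7878 × 1.2433 = 2.2228, and θ_B(1→3) = arctan 2.2228 = 65.78°.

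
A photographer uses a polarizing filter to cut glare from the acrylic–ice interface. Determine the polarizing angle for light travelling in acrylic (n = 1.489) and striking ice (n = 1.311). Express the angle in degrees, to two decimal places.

At Brewster's angle the reflected and refracted rays are perpendicular, which with Snell's law gives tan θ_B = n₂/n₁.
tan θ_B = n₂/n₁ = 1.311/1.489 = 0.8805.
So θ_B = arctan 0.8805 = 41.36°.

θ_B ≈ 41.36°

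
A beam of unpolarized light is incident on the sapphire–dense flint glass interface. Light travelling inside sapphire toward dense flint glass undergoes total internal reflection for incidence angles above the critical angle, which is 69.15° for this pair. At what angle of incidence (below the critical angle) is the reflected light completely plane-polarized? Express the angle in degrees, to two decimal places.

θ_B ≈ 43.06°

At the critical angle sin θ_c = n₂/n₁, giving n₂/n₁ = sin 69.15° = 0.9345.
Then tan θ_B = n₂/n₁ = 0.9345, so θ_B = arctan 0.9345 = 43.06°.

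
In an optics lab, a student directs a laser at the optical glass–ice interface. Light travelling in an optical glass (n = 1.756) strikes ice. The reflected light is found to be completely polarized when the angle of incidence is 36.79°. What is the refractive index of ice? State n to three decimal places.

n ≈ 1.313

At Brewster's angle, tan θ_B = n₂/n₁ with n₁ on the incident side (an optical glass) and n₂ on the transmitted side (ice).
n₂ = n₁ tan θ_B = 1.756 × tan 36.79° = 1.313.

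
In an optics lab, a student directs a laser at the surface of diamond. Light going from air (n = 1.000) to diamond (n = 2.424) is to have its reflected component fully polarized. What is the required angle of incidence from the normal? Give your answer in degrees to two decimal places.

At Brewster's angle the reflected and refracted rays are perpendicular, which with Snell's law gives tan θ_B = n₂/n₁.
tan θ_B = n₂/n₁ = 2.424/1.000 = 2.4240.
So θ_B = arctan 2.4240 = 67.58°.

θ_B ≈ 67.58°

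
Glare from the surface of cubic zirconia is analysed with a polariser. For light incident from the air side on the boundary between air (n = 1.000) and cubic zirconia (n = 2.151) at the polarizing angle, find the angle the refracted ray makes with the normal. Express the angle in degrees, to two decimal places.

θ_t ≈ 24.93°

First find Brewster's angle: tan θ_B = 2.151/1.000 = 2.1510, giving θ_B = 65.07°.
The refracted ray is perpendicular to the reflected ray, so θ_t = 90° − θ_B = 24.93°.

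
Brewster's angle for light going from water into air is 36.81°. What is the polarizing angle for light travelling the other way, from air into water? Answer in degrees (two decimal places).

θ_B' ≈ 53.19°

Reversing the direction swaps n₁ and n₂, so tan θ_B' = 1/tan θ_B and θ_B' = 90° − θ_B.
Hence θ_B' = 90° − 36.81° = 53.19°.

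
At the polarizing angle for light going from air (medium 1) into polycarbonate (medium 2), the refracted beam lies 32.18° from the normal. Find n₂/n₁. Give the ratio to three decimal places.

n₂/n₁ ≈ 1.589

θ_B + θ_t = 90°, so θ_B = 90° − 32.18° = 57.82°.
tan θ_B = n₂/n₁, so n₂/n₁ = tan 57.82° = 1.589.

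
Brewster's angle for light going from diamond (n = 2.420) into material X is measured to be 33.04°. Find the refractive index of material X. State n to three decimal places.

n ≈ 1.574

Full polarization of the reflected beam means tan θ_B = n₂/n₁, where n₁ is the incident medium (diamond).
n₂ = n₁ tan θ_B = 2.420 × tan 33.04° = 1.574.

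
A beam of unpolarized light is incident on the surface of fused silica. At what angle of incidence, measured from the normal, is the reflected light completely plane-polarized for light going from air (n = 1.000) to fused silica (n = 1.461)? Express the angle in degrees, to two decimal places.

θ_B ≈ 55.61°

At Brewster's angle the reflected and refracted rays are perpendicular, which with Snell's law gives tan θ_B = n₂/n₁.
tan θ_B = n₂/n₁ = 1.461/1.000 = 1.4610.
So θ_B = arctan 1.4610 = 55.61°.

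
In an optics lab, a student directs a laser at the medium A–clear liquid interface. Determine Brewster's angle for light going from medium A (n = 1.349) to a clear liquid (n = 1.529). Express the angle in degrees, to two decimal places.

tan θ_B = n₂/n₁ = 1.529/1.349 = 1.1334.
So θ_B = arctan 1.1334 = 48.58°.

θ_B ≈ 48.58°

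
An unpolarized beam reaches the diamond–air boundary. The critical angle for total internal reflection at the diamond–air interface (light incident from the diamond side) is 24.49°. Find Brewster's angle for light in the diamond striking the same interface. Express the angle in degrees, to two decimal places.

At the critical angle sin θ_c = n₂/n₁, giving n₂/n₁ = sin 24.49° = 0.4145.
Then tan θ_B = n₂/n₁ = 0.4145, so θ_B = arctan 0.4145 = 22.52°.

θ_B ≈ 22.52°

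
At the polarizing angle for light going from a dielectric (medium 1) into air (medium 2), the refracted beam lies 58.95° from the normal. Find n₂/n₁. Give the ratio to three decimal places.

n₂/n₁ ≈ 0.602

θ_B + θ_t = 90°, so θ_B = 90° − 58.95° = 31.05°.
tan θ_B = n₂/n₁, so n₂/n₁ = tan 31.05° = 0.602.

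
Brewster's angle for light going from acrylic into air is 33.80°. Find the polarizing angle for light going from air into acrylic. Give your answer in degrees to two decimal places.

The two Brewster angles are complementary: θ_B' = 90° − θ_B = 90° − 33.80° = 56.20°.

θ_B' ≈ 56.20°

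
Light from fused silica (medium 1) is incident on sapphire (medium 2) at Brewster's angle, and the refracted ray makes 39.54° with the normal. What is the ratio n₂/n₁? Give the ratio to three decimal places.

n₂/n₁ ≈ 1.211

θ_B + θ_t = 90°, so θ_B = 90° − 39.54° = 50.46°.
Then n₂/n₁ = tan θ_B = tan 50.46° = 1.211.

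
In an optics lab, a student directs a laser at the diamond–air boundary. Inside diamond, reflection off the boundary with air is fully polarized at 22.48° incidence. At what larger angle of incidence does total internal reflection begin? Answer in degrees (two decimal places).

θ_c ≈ 24.44°

tan θ_B = n₂/n₁ = tan 22.48° = 0.4138.
Total internal reflection: sin θ_c = n₂/n₁ = 0.4138.
θ_c = arcsin(0.4138) = 24.44°.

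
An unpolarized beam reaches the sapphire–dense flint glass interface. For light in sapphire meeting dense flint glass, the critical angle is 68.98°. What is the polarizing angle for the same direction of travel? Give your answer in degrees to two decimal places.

θ_B ≈ 43.03°

At the critical angle sin θ_c = n₂/n₁, giving n₂/n₁ = sin 68.98° = 0.9335.
Then tan θ_B = n₂/n₁ = 0.9335, so θ_B = arctan 0.9335 = 43.03°.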